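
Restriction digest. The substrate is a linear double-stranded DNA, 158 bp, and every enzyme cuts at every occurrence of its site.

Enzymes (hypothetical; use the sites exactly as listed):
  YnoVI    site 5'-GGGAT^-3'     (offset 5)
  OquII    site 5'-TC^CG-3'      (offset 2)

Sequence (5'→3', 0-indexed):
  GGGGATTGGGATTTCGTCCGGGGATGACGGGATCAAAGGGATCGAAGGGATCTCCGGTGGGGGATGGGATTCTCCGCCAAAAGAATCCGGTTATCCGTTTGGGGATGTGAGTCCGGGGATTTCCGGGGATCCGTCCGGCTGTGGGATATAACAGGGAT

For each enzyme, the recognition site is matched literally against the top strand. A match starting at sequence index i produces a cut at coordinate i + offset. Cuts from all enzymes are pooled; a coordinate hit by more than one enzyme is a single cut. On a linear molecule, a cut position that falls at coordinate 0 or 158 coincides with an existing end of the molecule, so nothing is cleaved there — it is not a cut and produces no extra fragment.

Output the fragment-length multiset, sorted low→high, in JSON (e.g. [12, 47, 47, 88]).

[1,3,3,4,4,5,6,6,6,7,7,7,7,8,8,9,9,11,11,11,12,13]

Scan for sites:
  YnoVI (GGGAT, off=5): starts [1, 7, 20, 28, 37, 46, 60, 65, 101, 115, 125, 142, 153] → cuts [6, 12, 25, 33, 42, 51, 65, 70, 106, 120, 130, 147] (position 158 is a terminus of the linear molecule — no cut)
  OquII (TCCG, off=2): starts [16, 52, 72, 85, 93, 111, 121, 129, 133] → cuts [18, 54, 74, 87, 95, 113, 123, 131, 135]

Pooled cuts: [6, 12, 18, 25, 33, 42, 51, 54, 65, 70, 74, 87, 95, 106, 113, 120, 123, 130, 131, 135, 147]

Fragments:
  [0,6): 6 bp
  [6,12): 6 bp
  [12,18): 6 bp
  [18,25): 7 bp
  [25,33): 8 bp
  [33,42): 9 bp
  [42,51): 9 bp
  [51,54): 3 bp
  [54,65): 11 bp
  [65,70): 5 bp
  [70,74): 4 bp
  [74,87): 13 bp
  [87,95): 8 bp
  [95,106): 11 bp
  [106,113): 7 bp
  [113,120): 7 bp
  [120,123): 3 bp
  [123,130): 7 bp
  [130,131): 1 bp
  [131,135): 4 bp
  [135,147): 12 bp
  [147,158): 11 bp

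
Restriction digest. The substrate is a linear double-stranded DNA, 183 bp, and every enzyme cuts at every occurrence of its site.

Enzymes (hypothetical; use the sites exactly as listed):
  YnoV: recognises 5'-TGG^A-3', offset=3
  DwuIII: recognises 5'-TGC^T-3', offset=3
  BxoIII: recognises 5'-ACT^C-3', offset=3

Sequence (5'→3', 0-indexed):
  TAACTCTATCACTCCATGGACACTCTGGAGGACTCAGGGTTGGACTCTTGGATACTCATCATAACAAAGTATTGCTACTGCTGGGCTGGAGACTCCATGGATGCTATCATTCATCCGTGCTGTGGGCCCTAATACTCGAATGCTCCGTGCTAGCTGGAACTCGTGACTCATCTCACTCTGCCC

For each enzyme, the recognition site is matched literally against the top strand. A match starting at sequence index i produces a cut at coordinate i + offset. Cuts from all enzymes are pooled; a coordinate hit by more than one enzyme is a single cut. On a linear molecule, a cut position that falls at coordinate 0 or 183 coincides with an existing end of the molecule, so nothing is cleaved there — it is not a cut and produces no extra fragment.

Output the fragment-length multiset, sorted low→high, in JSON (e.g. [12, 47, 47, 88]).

[3,4,4,4,5,5,5,5,5,6,6,6,6,6,7,7,7,7,8,8,9,9,16,16,19]

Per-enzyme occurrences:
  YnoV (TGGA, off=3): starts [16, 25, 40, 48, 86, 97, 154] → cuts [19, 28, 43, 51, 89, 100, 157]
  DwuIII (TGCT, off=3): starts [72, 78, 101, 117, 140, 147] → cuts [75, 81, 104, 120, 143, 150]
  BxoIII (ACTC, off=3): starts [2, 10, 21, 31, 43, 53, 91, 133, 158, 165, 174] → cuts [5, 13, 24, 34, 46, 56, 94, 136, 161, 168, 177]

All cut coordinates (distinct, sorted): [5, 13, 19, 24, 28, 34, 43, 46, 51, 56, 75, 81, 89, 94, 100, 104, 120, 136, 143, 150, 157, 161, 168, 177]

Fragments:
  [0,5): 5 bp
  [5,13): 8 bp
  [13,19): 6 bp
  [19,24): 5 bp
  [24,28): 4 bp
  [28,34): 6 bp
  [34,43): 9 bp
  [43,46): 3 bp
  [46,51): 5 bp
  [51,56): 5 bp
  [56,75): 19 bp
  [75,81): 6 bp
  [81,89): 8 bp
  [89,94): 5 bp
  [94,100): 6 bp
  [100,104): 4 bp
  [104,120): 16 bp
  [120,136): 16 bp
  [136,143): 7 bp
  [143,150): 7 bp
  [150,157): 7 bp
  [157,161): 4 bp
  [161,168): 7 bp
  [168,177): 9 bp
  [177,183): 6 bp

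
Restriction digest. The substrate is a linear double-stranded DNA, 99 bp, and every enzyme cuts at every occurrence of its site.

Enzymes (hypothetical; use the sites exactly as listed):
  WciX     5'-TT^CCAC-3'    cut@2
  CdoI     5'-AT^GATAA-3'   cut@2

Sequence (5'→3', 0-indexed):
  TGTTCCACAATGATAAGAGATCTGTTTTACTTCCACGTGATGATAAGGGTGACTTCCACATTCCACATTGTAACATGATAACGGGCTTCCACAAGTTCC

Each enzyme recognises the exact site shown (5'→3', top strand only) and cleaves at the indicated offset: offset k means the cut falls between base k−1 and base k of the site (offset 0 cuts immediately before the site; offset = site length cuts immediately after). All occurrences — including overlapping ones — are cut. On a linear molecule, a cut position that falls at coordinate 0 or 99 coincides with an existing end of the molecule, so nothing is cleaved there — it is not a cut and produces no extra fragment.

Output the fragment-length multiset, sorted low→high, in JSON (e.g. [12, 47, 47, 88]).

[4,7,7,9,11,12,14,14,21]

Site scan:
  WciX TTCCAC/2: at [2, 30, 53, 60, 86] ⇒ [4, 32, 55, 62, 88]
  CdoI ATGATAA/2: at [9, 39, 74] ⇒ [11, 41, 76]

All cut coordinates (distinct, sorted): [4, 11, 32, 41, 55, 62, 76, 88]

Fragment lengths:
  [0,4): 4 bp
  [4,11): 7 bp
  [11,32): 21 bp
  [32,41): 9 bp
  [41,55): 14 bp
  [55,62): 7 bp
  [62,76): 14 bp
  [76,88): 12 bp
  [88,99): 11 bp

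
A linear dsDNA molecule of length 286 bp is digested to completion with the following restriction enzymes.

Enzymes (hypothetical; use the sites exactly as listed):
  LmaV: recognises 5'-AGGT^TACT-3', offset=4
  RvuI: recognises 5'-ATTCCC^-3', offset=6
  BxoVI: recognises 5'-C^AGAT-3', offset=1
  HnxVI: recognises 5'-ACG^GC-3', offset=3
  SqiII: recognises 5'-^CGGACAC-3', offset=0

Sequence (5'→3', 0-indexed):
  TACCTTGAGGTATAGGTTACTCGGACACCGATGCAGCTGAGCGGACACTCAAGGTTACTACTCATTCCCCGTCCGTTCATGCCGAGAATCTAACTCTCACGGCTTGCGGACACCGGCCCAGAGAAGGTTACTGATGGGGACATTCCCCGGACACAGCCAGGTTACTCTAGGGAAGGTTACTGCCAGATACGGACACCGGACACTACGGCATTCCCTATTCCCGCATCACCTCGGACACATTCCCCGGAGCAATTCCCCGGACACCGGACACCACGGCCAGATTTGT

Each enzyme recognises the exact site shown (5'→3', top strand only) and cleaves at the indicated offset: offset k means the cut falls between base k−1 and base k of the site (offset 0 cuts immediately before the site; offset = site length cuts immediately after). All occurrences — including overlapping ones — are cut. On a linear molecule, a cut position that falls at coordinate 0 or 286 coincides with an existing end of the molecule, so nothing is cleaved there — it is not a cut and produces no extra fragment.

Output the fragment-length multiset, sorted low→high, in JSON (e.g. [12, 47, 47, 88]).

[3,4,5,5,7,7,7,7,8,8,9,11,11,13,13,14,14,15,15,17,19,20,22,32]

Per-enzyme occurrences:
  LmaV AGGTTACT/4: at [13, 51, 124, 158, 173] ⇒ [17, 55, 128, 162, 177]
  RvuI ATTCCC/6: at [63, 141, 209, 216, 238, 251] ⇒ [69, 147, 215, 222, 244, 257]
  BxoVI CAGAT/1: at [183, 277] ⇒ [184, 278]
  HnxVI ACGGC/3: at [98, 204, 272] ⇒ [101, 207, 275]
  SqiII CGGACAC/0: at [21, 41, 106, 147, 189, 196, 231, 257, 264] ⇒ [21, 41, 106, 147, 189, 196, 231, 257, 264]

Pooled cuts: [17, 21, 41, 55, 69, 101, 106, 128, 147, 162, 177, 184, 189, 196, 207, 215, 222, 231, 244, 257, 264, 275, 278]

Fragments:
  [0,17): 17 bp
  [17,21): 4 bp
  [21,41): 20 bp
  [41,55): 14 bp
  [55,69): 14 bp
  [69,101): 32 bp
  [101,106): 5 bp
  [106,128): 22 bp
  [128,147): 19 bp
  [147,162): 15 bp
  [162,177): 15 bp
  [177,184): 7 bp
  [184,189): 5 bp
  [189,196): 7 bp
  [196,207): 11 bp
  [207,215): 8 bp
  [215,222): 7 bp
  [222,231): 9 bp
  [231,244): 13 bp
  [244,257): 13 bp
  [257,264): 7 bp
  [264,275): 11 bp
  [275,278): 3 bp
  [278,286): 8 bp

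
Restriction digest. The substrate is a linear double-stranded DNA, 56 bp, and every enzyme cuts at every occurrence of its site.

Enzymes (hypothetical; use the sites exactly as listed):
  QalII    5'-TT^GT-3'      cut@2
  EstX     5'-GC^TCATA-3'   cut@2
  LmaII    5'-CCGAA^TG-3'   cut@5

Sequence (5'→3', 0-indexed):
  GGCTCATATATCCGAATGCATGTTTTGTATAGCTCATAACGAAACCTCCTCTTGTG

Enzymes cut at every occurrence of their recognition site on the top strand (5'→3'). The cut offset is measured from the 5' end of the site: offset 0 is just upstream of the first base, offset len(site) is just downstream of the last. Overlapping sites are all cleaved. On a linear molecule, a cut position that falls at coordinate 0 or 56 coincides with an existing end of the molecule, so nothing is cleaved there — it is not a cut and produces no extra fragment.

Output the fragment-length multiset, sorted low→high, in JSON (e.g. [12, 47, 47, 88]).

Per-enzyme occurrences:
  QalII TTGT/2: at [24, 51] ⇒ [26, 53]
  EstX GCTCATA/2: at [1, 31] ⇒ [3, 33]
  LmaII CCGAATG/5: at [11] ⇒ [16]

Pooled cuts: [3, 16, 26, 33, 53]

Fragments:
  [0,3): 3 bp
  [3,16): 13 bp
  [16,26): 10 bp
  [26,33): 7 bp
  [33,53): 20 bp
  [53,56): 3 bp

[3,3,7,10,13,20]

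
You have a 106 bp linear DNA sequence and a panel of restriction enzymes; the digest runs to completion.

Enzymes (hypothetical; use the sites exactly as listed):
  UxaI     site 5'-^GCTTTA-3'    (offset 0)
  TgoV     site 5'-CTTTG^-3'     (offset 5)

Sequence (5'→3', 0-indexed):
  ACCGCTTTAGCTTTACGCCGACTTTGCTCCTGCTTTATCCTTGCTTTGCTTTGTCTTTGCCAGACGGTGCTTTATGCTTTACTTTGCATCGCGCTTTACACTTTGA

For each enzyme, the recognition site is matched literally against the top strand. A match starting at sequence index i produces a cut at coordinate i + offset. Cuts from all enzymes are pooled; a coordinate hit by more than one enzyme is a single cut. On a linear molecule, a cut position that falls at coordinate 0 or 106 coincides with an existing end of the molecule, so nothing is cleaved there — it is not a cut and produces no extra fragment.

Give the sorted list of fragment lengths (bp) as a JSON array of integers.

[1,3,5,5,6,6,6,7,9,11,13,17,17]

Scan for sites:
  UxaI GCTTTA/0: at [3, 9, 31, 68, 75, 92] ⇒ [3, 9, 31, 68, 75, 92]
  TgoV CTTTG/5: at [21, 43, 48, 54, 81, 100] ⇒ [26, 48, 53, 59, 86, 105]

All cut coordinates (distinct, sorted): [3, 9, 26, 31, 48, 53, 59, 68, 75, 86, 92, 105]

Fragments:
  [0,3): 3 bp
  [3,9): 6 bp
  [9,26): 17 bp
  [26,31): 5 bp
  [31,48): 17 bp
  [48,53): 5 bp
  [53,59): 6 bp
  [59,68): 9 bp
  [68,75): 7 bp
  [75,86): 11 bp
  [86,92): 6 bp
  [92,105): 13 bp
  [105,106): 1 bp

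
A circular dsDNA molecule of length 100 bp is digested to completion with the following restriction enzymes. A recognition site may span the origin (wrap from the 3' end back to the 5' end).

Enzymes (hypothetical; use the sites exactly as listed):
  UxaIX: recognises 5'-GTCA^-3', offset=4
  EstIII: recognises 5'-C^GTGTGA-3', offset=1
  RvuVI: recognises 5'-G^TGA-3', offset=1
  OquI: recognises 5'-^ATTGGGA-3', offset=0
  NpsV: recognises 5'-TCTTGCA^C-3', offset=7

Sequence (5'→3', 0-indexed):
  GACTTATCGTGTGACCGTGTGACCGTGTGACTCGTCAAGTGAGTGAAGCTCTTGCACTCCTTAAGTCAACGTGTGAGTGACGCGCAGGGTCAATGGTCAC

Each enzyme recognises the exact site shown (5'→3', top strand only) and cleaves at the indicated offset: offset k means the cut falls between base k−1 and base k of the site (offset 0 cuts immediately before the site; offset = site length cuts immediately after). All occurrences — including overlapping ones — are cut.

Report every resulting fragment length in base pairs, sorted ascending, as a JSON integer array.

Site scan:
  UxaIX (GTCA, off=4): starts [33, 64, 88, 95] → cuts [37, 68, 92, 99]
  EstIII (CGTGTGA, off=1): starts [7, 15, 23, 69] → cuts [8, 16, 24, 70]
  RvuVI (GTGA, off=1): starts [10, 18, 26, 38, 42, 72, 76] → cuts [11, 19, 27, 39, 43, 73, 77]
  OquI (ATTGGGA, off=0): no sites
  NpsV (TCTTGCAC, off=7): starts [49] → cuts [56]

Pooled cuts: [8, 11, 16, 19, 24, 27, 37, 39, 43, 56, 68, 70, 73, 77, 92, 99]

Fragment lengths:
  8→11: 3 bp
  11→16: 5 bp
  16→19: 3 bp
  19→24: 5 bp
  24→27: 3 bp
  27→37: 10 bp
  37→39: 2 bp
  39→43: 4 bp
  43→56: 13 bp
  56→68: 12 bp
  68→70: 2 bp
  70→73: 3 bp
  73→77: 4 bp
  77→92: 15 bp
  92→99: 7 bp
  99→8 (wrap): 100-99+8 = 9 bp

[2,2,3,3,3,3,4,4,5,5,7,9,10,12,13,15]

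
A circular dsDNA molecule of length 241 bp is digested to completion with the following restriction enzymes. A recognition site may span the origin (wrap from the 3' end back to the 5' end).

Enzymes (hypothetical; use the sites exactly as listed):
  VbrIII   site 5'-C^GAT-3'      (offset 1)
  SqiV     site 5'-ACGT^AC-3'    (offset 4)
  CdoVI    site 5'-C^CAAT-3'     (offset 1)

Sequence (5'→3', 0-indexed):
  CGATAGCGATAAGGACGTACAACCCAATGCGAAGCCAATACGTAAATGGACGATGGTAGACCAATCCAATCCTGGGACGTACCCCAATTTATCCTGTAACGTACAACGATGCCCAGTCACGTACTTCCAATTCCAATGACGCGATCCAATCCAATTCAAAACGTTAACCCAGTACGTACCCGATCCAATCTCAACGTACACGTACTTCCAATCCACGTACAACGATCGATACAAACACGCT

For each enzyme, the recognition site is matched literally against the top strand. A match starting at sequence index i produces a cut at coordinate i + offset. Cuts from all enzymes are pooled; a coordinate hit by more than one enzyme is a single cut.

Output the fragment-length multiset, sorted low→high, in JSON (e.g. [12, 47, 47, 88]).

[4,4,4,4,4,5,5,5,5,5,5,6,6,6,6,9,10,10,11,11,12,14,15,15,16,18,26]

Scan for sites:
  VbrIII CGAT/1: at [0, 6, 50, 106, 141, 180, 222, 226] ⇒ [1, 7, 51, 107, 142, 181, 223, 227]
  SqiV ACGTAC/4: at [14, 76, 98, 118, 173, 193, 199, 214] ⇒ [18, 80, 102, 122, 177, 197, 203, 218]
  CdoVI CCAAT/1: at [23, 34, 60, 65, 83, 126, 132, 145, 150, 184, 207] ⇒ [24, 35, 61, 66, 84, 127, 133, 146, 151, 185, 208]

All cut coordinates (distinct, sorted): [1, 7, 18, 24, 35, 51, 61, 66, 80, 84, 102, 107, 122, 127, 133, 142, 146, 151, 177, 181, 185, 197, 203, 208, 218, 223, 227]

Fragments:
  1→7: 6 bp
  7→18: 11 bp
  18→24: 6 bp
  24→35: 11 bp
  35→51: 16 bp
  51→61: 10 bp
  61→66: 5 bp
  66→80: 14 bp
  80→84: 4 bp
  84→102: 18 bp
  102→107: 5 bp
  107→122: 15 bp
  122→127: 5 bp
  127→133: 6 bp
  133→142: 9 bp
  142→146: 4 bp
  146→151: 5 bp
  151→177: 26 bp
  177→181: 4 bp
  181→185: 4 bp
  185→197: 12 bp
  197→203: 6 bp
  203→208: 5 bp
  208→218: 10 bp
  218→223: 5 bp
  223→227: 4 bp
  227→1 (wrap): 241-227+1 = 15 bp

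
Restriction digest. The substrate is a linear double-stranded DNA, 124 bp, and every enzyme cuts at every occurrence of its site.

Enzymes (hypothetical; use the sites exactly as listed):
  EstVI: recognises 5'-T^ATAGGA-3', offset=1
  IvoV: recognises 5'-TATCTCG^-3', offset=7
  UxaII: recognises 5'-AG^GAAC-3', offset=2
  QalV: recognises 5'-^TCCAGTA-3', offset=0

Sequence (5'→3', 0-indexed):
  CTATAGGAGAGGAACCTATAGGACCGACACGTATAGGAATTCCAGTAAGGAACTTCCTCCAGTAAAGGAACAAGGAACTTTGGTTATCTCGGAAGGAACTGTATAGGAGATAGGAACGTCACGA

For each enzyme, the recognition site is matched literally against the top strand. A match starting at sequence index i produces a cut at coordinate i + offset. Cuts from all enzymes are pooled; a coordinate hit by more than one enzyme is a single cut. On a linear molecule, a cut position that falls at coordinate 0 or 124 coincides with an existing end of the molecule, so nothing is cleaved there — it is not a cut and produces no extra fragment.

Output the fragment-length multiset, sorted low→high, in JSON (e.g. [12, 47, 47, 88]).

Site scan:
  EstVI (TATAGGA, off=1): starts [1, 16, 31, 101] → cuts [2, 17, 32, 102]
  IvoV (TATCTCG, off=7): starts [84] → cuts [91]
  UxaII (AGGAAC, off=2): starts [9, 47, 65, 72, 93, 111] → cuts [11, 49, 67, 74, 95, 113]
  QalV (TCCAGTA, off=0): starts [40, 57] → cuts [40, 57]

All cut coordinates (distinct, sorted): [2, 11, 17, 32, 40, 49, 57, 67, 74, 91, 95, 102, 113]

Fragment lengths:
  [0,2): 2 bp
  [2,11): 9 bp
  [11,17): 6 bp
  [17,32): 15 bp
  [32,40): 8 bp
  [40,49): 9 bp
  [49,57): 8 bp
  [57,67): 10 bp
  [67,74): 7 bp
  [74,91): 17 bp
  [91,95): 4 bp
  [95,102): 7 bp
  [102,113): 11 bp
  [113,124): 11 bp

[2,4,6,7,7,8,8,9,9,10,11,11,15,17]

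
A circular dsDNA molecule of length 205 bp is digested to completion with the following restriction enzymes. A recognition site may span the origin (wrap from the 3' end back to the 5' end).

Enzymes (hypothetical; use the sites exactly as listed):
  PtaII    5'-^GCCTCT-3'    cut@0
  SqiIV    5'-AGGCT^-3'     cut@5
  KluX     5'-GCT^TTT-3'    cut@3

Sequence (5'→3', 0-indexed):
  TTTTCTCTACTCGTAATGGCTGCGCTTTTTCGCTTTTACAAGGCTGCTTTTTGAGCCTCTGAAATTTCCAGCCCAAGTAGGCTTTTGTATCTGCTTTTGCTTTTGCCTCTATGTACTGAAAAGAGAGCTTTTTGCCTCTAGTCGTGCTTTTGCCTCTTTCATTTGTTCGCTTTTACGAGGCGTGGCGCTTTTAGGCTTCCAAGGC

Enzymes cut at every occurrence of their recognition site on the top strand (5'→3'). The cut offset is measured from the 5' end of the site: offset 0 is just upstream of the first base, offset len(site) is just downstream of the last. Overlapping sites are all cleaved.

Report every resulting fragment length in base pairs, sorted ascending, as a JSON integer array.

[3,3,3,4,6,6,8,8,9,11,12,15,18,20,25,25,29]

Scan for sites:
  PtaII (GCCTCT, off=0): starts [54, 104, 133, 151] → cuts [54, 104, 133, 151]
  SqiIV (AGGCT, off=5): starts [40, 78, 192, 201] → cuts [1, 45, 83, 197]
  KluX (GCTTTT, off=3): starts [23, 31, 45, 80, 92, 98, 126, 145, 168, 186, 203] → cuts [1, 26, 34, 48, 83, 95, 101, 129, 148, 171, 189]

Pooled cuts: [1, 26, 34, 45, 48, 54, 83, 95, 101, 104, 129, 133, 148, 151, 171, 189, 197]

Fragment lengths:
  1→26: 25 bp
  26→34: 8 bp
  34→45: 11 bp
  45→48: 3 bp
  48→54: 6 bp
  54→83: 29 bp
  83→95: 12 bp
  95→101: 6 bp
  101→104: 3 bp
  104→129: 25 bp
  129→133: 4 bp
  133→148: 15 bp
  148→151: 3 bp
  151→171: 20 bp
  171→189: 18 bp
  189→197: 8 bp
  197→1 (wrap): 205-197+1 = 9 bp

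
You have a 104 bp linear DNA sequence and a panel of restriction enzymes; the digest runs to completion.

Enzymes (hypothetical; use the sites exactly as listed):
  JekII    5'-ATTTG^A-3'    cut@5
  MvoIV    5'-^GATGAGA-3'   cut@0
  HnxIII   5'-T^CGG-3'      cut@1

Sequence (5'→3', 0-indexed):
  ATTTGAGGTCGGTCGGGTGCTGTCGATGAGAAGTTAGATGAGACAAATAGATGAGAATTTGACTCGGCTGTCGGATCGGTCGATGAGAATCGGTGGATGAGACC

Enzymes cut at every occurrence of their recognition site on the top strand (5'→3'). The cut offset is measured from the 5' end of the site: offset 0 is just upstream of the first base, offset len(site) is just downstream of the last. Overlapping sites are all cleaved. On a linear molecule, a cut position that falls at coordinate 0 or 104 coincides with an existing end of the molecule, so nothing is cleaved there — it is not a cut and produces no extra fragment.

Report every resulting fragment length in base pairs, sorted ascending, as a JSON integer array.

[3,4,4,5,5,5,5,7,9,9,11,12,12,13]

Per-enzyme occurrences:
  JekII (ATTTGA, off=5): starts [0, 56] → cuts [5, 61]
  MvoIV (GATGAGA, off=0): starts [24, 36, 49, 81, 95] → cuts [24, 36, 49, 81, 95]
  HnxIII (TCGG, off=1): starts [8, 12, 63, 70, 75, 89] → cuts [9, 13, 64, 71, 76, 90]

Pooled cuts: [5, 9, 13, 24, 36, 49, 61, 64, 71, 76, 81, 90, 95]

Fragments:
  [0,5): 5 bp
  [5,9): 4 bp
  [9,13): 4 bp
  [13,24): 11 bp
  [24,36): 12 bp
  [36,49): 13 bp
  [49,61): 12 bp
  [61,64): 3 bp
  [64,71): 7 bp
  [71,76): 5 bp
  [76,81): 5 bp
  [81,90): 9 bp
  [90,95): 5 bp
  [95,104): 9 bp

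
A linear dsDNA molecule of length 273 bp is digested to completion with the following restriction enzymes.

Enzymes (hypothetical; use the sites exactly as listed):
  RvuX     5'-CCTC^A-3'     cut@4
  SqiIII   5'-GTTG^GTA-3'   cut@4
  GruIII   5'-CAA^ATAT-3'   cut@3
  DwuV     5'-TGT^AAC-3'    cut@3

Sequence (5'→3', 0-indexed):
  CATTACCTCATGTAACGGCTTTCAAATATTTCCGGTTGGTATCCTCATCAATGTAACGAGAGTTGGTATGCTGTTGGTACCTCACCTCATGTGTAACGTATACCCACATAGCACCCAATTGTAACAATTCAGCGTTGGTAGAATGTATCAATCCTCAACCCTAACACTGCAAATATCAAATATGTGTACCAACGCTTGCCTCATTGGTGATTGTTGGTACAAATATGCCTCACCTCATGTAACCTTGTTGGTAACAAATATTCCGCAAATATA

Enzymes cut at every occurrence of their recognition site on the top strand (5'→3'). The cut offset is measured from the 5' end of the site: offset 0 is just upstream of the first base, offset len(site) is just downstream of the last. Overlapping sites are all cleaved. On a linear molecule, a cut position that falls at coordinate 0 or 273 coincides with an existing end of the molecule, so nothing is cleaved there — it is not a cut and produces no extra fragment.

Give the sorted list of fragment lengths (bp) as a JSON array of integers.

Site scan:
  RvuX (CCTCA, off=4): starts [5, 42, 79, 84, 152, 198, 227, 232] → cuts [9, 46, 83, 88, 156, 202, 231, 236]
  SqiIII (GTTGGTA, off=4): starts [34, 61, 72, 133, 212, 246] → cuts [38, 65, 76, 137, 216, 250]
  GruIII (CAAATAT, off=3): starts [22, 169, 176, 219, 254, 265] → cuts [25, 172, 179, 222, 257, 268]
  DwuV (TGTAAC, off=3): starts [10, 51, 91, 119, 237] → cuts [13, 54, 94, 122, 240]

All cut coordinates (distinct, sorted): [9, 13, 25, 38, 46, 54, 65, 76, 83, 88, 94, 122, 137, 156, 172, 179, 202, 216, 222, 231, 236, 240, 250, 257, 268]

Fragment lengths:
  [0,9): 9 bp
  [9,13): 4 bp
  [13,25): 12 bp
  [25,38): 13 bp
  [38,46): 8 bp
  [46,54): 8 bp
  [54,65): 11 bp
  [65,76): 11 bp
  [76,83): 7 bp
  [83,88): 5 bp
  [88,94): 6 bp
  [94,122): 28 bp
  [122,137): 15 bp
  [137,156): 19 bp
  [156,172): 16 bp
  [172,179): 7 bp
  [179,202): 23 bp
  [202,216): 14 bp
  [216,222): 6 bp
  [222,231): 9 bp
  [231,236): 5 bp
  [236,240): 4 bp
  [240,250): 10 bp
  [250,257): 7 bp
  [257,268): 11 bp
  [268,273): 5 bp

[4,4,5,5,5,6,6,7,7,7,8,8,9,9,10,11,11,11,12,13,14,15,16,19,23,28]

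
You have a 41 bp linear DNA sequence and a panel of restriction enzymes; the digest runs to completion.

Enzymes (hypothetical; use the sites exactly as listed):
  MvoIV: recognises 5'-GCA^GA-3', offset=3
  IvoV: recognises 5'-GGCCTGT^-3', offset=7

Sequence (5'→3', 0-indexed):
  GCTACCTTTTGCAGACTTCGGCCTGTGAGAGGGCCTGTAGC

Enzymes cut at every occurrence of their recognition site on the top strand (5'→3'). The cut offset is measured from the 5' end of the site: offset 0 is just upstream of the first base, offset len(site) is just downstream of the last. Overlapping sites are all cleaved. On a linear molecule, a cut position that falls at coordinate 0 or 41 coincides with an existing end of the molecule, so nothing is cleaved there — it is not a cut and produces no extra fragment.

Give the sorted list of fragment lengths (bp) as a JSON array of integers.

[3,12,13,13]

Per-enzyme occurrences:
  MvoIV GCAGA/3: at [10] ⇒ [13]
  IvoV GGCCTGT/7: at [19, 31] ⇒ [26, 38]

All cut coordinates (distinct, sorted): [13, 26, 38]

Fragment lengths:
  [0,13): 13 bp
  [13,26): 13 bp
  [26,38): 12 bp
  [38,41): 3 bp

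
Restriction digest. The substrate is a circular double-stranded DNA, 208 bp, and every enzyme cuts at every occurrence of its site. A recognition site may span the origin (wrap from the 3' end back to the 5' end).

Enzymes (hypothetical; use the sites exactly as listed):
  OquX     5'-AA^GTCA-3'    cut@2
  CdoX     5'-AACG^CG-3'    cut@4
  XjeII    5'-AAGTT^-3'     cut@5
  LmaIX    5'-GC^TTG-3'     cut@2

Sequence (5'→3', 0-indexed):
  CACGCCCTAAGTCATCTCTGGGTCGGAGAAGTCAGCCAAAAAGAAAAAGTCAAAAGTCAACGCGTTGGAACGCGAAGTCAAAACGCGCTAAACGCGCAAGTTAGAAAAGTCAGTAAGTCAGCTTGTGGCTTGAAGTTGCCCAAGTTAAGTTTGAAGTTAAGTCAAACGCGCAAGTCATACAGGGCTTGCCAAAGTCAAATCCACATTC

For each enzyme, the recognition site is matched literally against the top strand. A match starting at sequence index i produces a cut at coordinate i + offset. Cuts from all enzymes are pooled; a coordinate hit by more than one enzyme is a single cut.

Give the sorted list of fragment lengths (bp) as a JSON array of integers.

Site scan:
  OquX (AAGTCA, off=2): starts [8, 28, 46, 53, 74, 106, 114, 158, 171, 191] → cuts [10, 30, 48, 55, 76, 108, 116, 160, 173, 193]
  CdoX (AACGCG, off=4): starts [58, 68, 81, 90, 164] → cuts [62, 72, 85, 94, 168]
  XjeII (AAGTT, off=5): starts [97, 132, 141, 146, 153] → cuts [102, 137, 146, 151, 158]
  LmaIX (GCTTG, off=2): starts [120, 127, 183] → cuts [122, 129, 185]

All cut coordinates (distinct, sorted): [10, 30, 48, 55, 62, 72, 76, 85, 94, 102, 108, 116, 122, 129, 137, 146, 151, 158, 160, 168, 173, 185, 193]

Fragments:
  10→30: 20 bp
  30→48: 18 bp
  48→55: 7 bp
  55→62: 7 bp
  62→72: 10 bp
  72→76: 4 bp
  76→85: 9 bp
  85→94: 9 bp
  94→102: 8 bp
  102→108: 6 bp
  108→116: 8 bp
  116→122: 6 bp
  122→129: 7 bp
  129→137: 8 bp
  137→146: 9 bp
  146→151: 5 bp
  151→158: 7 bp
  158→160: 2 bp
  160→168: 8 bp
  168→173: 5 bp
  173→185: 12 bp
  185→193: 8 bp
  193→10 (wrap): 208-193+10 = 25 bp

[2,4,5,5,6,6,7,7,7,7,8,8,8,8,8,9,9,9,10,12,18,20,25]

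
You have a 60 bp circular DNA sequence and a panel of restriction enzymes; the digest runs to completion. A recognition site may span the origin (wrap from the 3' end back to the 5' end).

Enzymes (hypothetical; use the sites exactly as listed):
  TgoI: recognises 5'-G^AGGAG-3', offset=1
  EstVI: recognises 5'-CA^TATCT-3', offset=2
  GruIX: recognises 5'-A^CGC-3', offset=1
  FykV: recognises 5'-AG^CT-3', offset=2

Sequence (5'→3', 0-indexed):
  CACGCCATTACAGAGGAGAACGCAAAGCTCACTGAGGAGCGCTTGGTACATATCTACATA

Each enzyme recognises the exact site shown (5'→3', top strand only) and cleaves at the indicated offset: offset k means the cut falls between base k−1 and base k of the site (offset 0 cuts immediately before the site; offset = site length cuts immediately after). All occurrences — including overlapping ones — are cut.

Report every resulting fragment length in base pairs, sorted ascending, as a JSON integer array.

[7,7,7,11,12,16]

Scan for sites:
  TgoI GAGGAG/1: at [12, 33] ⇒ [13, 34]
  EstVI CATATCT/2: at [48] ⇒ [50]
  GruIX ACGC/1: at [1, 19] ⇒ [2, 20]
  FykV AGCT/2: at [25] ⇒ [27]

Pooled cuts: [2, 13, 20, 27, 34, 50]

Fragments:
  2→13: 11 bp
  13→20: 7 bp
  20→27: 7 bp
  27→34: 7 bp
  34→50: 16 bp
  50→2 (wrap): 60-50+2 = 12 bp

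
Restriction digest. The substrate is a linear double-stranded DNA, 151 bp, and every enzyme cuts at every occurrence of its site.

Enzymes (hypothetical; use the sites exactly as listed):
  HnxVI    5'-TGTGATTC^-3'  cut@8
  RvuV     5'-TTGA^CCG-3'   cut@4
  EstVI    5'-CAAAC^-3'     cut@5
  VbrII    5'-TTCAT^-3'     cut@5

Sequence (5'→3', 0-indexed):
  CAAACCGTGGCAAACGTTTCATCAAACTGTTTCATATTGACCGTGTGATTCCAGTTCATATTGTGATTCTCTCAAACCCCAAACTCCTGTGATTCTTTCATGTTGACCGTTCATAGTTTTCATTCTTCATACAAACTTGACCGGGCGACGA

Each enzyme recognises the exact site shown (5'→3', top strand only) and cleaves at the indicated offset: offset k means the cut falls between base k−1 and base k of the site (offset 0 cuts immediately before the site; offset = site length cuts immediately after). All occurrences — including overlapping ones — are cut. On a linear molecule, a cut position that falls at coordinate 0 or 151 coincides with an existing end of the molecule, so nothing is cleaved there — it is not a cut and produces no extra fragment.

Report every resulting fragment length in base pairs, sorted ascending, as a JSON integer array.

[4,5,5,5,5,6,6,7,7,7,8,8,8,8,9,10,10,11,11,11]

Scan for sites:
  HnxVI (TGTGATTC, off=8): starts [43, 61, 87] → cuts [51, 69, 95]
  RvuV (TTGACCG, off=4): starts [36, 102, 136] → cuts [40, 106, 140]
  EstVI (CAAAC, off=5): starts [0, 10, 22, 72, 79, 131] → cuts [5, 15, 27, 77, 84, 136]
  VbrII (TTCAT, off=5): starts [17, 30, 54, 96, 109, 118, 125] → cuts [22, 35, 59, 101, 114, 123, 130]

Pooled cuts: [5, 15, 22, 27, 35, 40, 51, 59, 69, 77, 84, 95, 101, 106, 114, 123, 130, 136, 140]

Fragment lengths:
  [0,5): 5 bp
  [5,15): 10 bp
  [15,22): 7 bp
  [22,27): 5 bp
  [27,35): 8 bp
  [35,40): 5 bp
  [40,51): 11 bp
  [51,59): 8 bp
  [59,69): 10 bp
  [69,77): 8 bp
  [77,84): 7 bp
  [84,95): 11 bp
  [95,101): 6 bp
  [101,106): 5 bp
  [106,114): 8 bp
  [114,123): 9 bp
  [123,130): 7 bp
  [130,136): 6 bp
  [136,140): 4 bp
  [140,151): 11 bp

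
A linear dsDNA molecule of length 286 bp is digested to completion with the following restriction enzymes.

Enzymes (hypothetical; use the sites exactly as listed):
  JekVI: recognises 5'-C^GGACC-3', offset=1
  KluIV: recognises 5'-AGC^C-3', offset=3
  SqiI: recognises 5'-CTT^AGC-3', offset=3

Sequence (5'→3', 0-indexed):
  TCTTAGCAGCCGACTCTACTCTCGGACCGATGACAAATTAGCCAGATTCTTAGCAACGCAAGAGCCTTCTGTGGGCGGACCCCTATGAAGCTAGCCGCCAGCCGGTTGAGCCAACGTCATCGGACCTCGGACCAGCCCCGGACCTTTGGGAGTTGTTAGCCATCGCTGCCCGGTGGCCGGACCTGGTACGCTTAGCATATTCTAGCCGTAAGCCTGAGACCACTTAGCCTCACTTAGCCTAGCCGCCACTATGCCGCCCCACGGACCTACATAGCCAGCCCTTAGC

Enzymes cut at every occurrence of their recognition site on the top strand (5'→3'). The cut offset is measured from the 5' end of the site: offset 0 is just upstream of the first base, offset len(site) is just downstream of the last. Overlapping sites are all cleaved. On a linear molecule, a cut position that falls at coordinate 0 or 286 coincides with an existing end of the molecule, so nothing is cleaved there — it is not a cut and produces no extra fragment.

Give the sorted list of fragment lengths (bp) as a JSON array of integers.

[3,3,3,3,4,4,4,5,6,7,7,7,7,8,9,9,10,11,12,13,13,13,14,15,18,19,19,19,21]

Site scan:
  JekVI (CGGACC, off=1): starts [22, 75, 120, 127, 138, 177, 261] → cuts [23, 76, 121, 128, 139, 178, 262]
  KluIV (AGCC, off=3): starts [7, 39, 62, 92, 99, 108, 133, 157, 203, 210, 225, 235, 240, 272, 276] → cuts [10, 42, 65, 95, 102, 111, 136, 160, 206, 213, 228, 238, 243, 275, 279]
  SqiI (CTTAGC, off=3): starts [1, 48, 190, 222, 232, 280] → cuts [4, 51, 193, 225, 235, 283]

All cut coordinates (distinct, sorted): [4, 10, 23, 42, 51, 65, 76, 95, 102, 111, 121, 128, 136, 139, 160, 178, 193, 206, 213, 225, 228, 235, 238, 243, 262, 275, 279, 283]

Fragment lengths:
  [0,4): 4 bp
  [4,10): 6 bp
  [10,23): 13 bp
  [23,42): 19 bp
  [42,51): 9 bp
  [51,65): 14 bp
  [65,76): 11 bp
  [76,95): 19 bp
  [95,102): 7 bp
  [102,111): 9 bp
  [111,121): 10 bp
  [121,128): 7 bp
  [128,136): 8 bp
  [136,139): 3 bp
  [139,160): 21 bp
  [160,178): 18 bp
  [178,193): 15 bp
  [193,206): 13 bp
  [206,213): 7 bp
  [213,225): 12 bp
  [225,228): 3 bp
  [228,235): 7 bp
  [235,238): 3 bp
  [238,243): 5 bp
  [243,262): 19 bp
  [262,275): 13 bp
  [275,279): 4 bp
  [279,283): 4 bp
  [283,286): 3 bp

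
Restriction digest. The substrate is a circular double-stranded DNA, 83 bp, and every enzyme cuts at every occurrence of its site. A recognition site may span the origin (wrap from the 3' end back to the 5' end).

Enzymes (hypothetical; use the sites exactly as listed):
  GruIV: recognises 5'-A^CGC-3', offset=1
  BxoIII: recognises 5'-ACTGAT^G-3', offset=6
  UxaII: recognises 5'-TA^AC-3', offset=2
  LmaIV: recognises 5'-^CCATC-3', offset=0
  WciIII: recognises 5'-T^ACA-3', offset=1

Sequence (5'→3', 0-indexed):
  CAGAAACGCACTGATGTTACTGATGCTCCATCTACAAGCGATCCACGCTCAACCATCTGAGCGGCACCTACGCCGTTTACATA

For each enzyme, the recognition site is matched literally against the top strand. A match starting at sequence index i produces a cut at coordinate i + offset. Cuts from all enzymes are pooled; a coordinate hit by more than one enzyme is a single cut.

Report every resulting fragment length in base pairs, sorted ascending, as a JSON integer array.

[3,4,6,7,7,8,9,9,12,18]

Per-enzyme occurrences:
  GruIV ACGC/1: at [5, 44, 69] ⇒ [6, 45, 70]
  BxoIII ACTGATG/6: at [9, 18] ⇒ [15, 24]
  UxaII (TAAC, off=2): no sites
  LmaIV CCATC/0: at [27, 52] ⇒ [27, 52]
  WciIII TACA/1: at [32, 77, 81] ⇒ [33, 78, 82]

All cut coordinates (distinct, sorted): [6, 15, 24, 27, 33, 45, 52, 70, 78, 82]

Fragment lengths:
  6→15: 9 bp
  15→24: 9 bp
  24→27: 3 bp
  27→33: 6 bp
  33→45: 12 bp
  45→52: 7 bp
  52→70: 18 bp
  70→78: 8 bp
  78→82: 4 bp
  82→6 (wrap): 83-82+6 = 7 bp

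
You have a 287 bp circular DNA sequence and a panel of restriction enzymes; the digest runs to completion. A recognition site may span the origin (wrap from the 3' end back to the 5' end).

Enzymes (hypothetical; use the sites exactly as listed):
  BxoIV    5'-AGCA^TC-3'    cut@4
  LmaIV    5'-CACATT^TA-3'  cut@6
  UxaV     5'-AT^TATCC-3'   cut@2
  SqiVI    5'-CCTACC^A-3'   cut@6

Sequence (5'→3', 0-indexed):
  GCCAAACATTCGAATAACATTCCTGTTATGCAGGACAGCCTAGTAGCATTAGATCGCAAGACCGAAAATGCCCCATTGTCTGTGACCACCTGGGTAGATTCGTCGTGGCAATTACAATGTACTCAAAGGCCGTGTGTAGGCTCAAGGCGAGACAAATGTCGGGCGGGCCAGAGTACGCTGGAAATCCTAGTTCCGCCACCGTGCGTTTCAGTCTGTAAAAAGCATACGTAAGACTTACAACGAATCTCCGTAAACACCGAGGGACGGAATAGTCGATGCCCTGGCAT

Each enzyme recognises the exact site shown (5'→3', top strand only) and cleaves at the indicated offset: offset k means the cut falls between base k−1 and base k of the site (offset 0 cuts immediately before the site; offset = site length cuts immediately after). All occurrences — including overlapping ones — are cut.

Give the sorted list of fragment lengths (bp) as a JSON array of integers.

[287]

Scan for sites:
  BxoIV (AGCATC, off=4): no sites
  LmaIV (CACATTTA, off=6): no sites
  UxaV (ATTATCC, off=2): no sites
  SqiVI (CCTACCA, off=6): no sites

All cut coordinates (distinct, sorted): ∅

Fragment lengths:
  no cuts → one circular fragment of 287 bp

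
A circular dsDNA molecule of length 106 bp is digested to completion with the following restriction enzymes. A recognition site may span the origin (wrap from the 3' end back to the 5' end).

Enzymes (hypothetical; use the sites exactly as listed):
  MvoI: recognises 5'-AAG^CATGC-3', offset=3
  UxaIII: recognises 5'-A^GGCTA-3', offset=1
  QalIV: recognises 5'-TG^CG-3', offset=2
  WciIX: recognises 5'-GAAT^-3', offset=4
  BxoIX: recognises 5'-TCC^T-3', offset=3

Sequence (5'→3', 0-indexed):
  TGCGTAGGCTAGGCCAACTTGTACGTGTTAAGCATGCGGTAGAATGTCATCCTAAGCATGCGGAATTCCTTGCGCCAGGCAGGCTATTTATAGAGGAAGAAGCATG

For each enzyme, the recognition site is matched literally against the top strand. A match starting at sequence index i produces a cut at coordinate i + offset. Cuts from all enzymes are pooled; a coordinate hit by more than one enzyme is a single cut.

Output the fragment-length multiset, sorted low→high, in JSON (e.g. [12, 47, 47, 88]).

Site scan:
  MvoI AAGCATGC/3: at [29, 53] ⇒ [32, 56]
  UxaIII AGGCTA/1: at [5, 80] ⇒ [6, 81]
  QalIV TGCG/2: at [0, 34, 58, 70] ⇒ [2, 36, 60, 72]
  WciIX GAAT/4: at [41, 62] ⇒ [45, 66]
  BxoIX TCCT/3: at [49, 66] ⇒ [52, 69]

All cut coordinates (distinct, sorted): [2, 6, 32, 36, 45, 52, 56, 60, 66, 69, 72, 81]

Fragments:
  2→6: 4 bp
  6→32: 26 bp
  32→36: 4 bp
  36→45: 9 bp
  45→52: 7 bp
  52→56: 4 bp
  56→60: 4 bp
  60→66: 6 bp
  66→69: 3 bp
  69→72: 3 bp
  72→81: 9 bp
  81→2 (wrap): 106-81+2 = 27 bp

[3,3,4,4,4,4,6,7,9,9,26,27]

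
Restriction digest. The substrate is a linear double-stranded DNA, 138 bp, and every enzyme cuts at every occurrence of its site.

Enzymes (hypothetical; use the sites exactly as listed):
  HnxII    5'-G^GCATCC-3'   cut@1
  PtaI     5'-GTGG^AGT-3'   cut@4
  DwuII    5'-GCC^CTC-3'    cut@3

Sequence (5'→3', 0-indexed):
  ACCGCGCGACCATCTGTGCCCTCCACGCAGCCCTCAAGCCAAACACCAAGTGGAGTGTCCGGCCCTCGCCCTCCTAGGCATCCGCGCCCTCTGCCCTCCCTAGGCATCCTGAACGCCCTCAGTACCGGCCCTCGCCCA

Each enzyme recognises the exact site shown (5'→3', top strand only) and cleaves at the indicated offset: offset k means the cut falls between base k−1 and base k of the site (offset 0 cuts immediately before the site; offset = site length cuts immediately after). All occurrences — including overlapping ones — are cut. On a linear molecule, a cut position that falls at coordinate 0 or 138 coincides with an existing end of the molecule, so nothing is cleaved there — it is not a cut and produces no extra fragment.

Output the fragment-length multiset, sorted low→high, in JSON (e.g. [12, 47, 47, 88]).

Per-enzyme occurrences:
  HnxII (GGCATCC, off=1): starts [76, 102] → cuts [77, 103]
  PtaI (GTGGAGT, off=4): starts [49] → cuts [53]
  DwuII (GCCCTC, off=3): starts [17, 29, 61, 67, 85, 92, 114, 127] → cuts [20, 32, 64, 70, 88, 95, 117, 130]

Pooled cuts: [20, 32, 53, 64, 70, 77, 88, 95, 103, 117, 130]

Fragments:
  [0,20): 20 bp
  [20,32): 12 bp
  [32,53): 21 bp
  [53,64): 11 bp
  [64,70): 6 bp
  [70,77): 7 bp
  [77,88): 11 bp
  [88,95): 7 bp
  [95,103): 8 bp
  [103,117): 14 bp
  [117,130): 13 bp
  [130,138): 8 bp

[6,7,7,8,8,11,11,12,13,14,20,21]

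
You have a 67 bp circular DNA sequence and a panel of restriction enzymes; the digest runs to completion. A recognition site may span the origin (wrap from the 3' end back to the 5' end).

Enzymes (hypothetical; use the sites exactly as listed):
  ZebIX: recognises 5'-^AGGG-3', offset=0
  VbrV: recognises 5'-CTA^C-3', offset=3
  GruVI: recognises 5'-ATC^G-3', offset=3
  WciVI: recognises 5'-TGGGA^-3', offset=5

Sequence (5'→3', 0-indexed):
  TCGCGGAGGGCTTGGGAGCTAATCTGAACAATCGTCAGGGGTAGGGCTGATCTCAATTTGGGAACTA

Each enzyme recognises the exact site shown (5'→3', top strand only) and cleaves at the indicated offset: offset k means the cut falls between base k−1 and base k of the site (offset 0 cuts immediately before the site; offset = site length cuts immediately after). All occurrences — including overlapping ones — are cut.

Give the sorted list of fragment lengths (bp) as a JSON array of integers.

Site scan:
  ZebIX AGGG/0: at [6, 36, 42] ⇒ [6, 36, 42]
  VbrV (CTAC, off=3): no sites
  GruVI ATCG/3: at [30, 66] ⇒ [2, 33]
  WciVI TGGGA/5: at [12, 58] ⇒ [17, 63]

All cut coordinates (distinct, sorted): [2, 6, 17, 33, 36, 42, 63]

Fragments:
  2→6: 4 bp
  6→17: 11 bp
  17→33: 16 bp
  33→36: 3 bp
  36→42: 6 bp
  42→63: 21 bp
  63→2 (wrap): 67-63+2 = 6 bp

[3,4,6,6,11,16,21]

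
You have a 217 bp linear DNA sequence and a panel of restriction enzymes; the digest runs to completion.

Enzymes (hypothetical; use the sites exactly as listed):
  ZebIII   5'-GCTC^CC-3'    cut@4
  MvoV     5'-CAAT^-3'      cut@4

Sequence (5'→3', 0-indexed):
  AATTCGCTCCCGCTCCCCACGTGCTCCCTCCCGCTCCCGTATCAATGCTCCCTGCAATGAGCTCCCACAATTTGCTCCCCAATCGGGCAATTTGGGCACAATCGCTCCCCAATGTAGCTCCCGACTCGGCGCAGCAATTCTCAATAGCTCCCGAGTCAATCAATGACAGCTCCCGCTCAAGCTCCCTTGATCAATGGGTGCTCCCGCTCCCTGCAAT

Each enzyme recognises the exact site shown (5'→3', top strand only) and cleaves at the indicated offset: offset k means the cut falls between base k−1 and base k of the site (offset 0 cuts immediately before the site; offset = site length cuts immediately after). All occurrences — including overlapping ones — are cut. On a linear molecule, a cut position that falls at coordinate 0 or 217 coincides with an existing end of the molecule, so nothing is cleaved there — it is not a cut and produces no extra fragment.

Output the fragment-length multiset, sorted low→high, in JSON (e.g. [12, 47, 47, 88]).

[4,4,5,5,6,6,6,6,6,6,7,7,7,8,8,8,8,8,9,10,10,10,11,11,11,12,18]

Scan for sites:
  ZebIII GCTCCC/4: at [5, 11, 22, 32, 46, 60, 73, 103, 116, 146, 168, 180, 199, 205] ⇒ [9, 15, 26, 36, 50, 64, 77, 107, 120, 150, 172, 184, 203, 209]
  MvoV CAAT/4: at [42, 54, 67, 79, 87, 98, 109, 134, 141, 156, 160, 191, 213] ⇒ [46, 58, 71, 83, 91, 102, 113, 138, 145, 160, 164, 195] (position 217 is a terminus of the linear molecule — no cut)

All cut coordinates (distinct, sorted): [9, 15, 26, 36, 46, 50, 58, 64, 71, 77, 83, 91, 102, 107, 113, 120, 138, 145, 150, 160, 164, 172, 184, 195, 203, 209]

Fragments:
  [0,9): 9 bp
  [9,15): 6 bp
  [15,26): 11 bp
  [26,36): 10 bp
  [36,46): 10 bp
  [46,50): 4 bp
  [50,58): 8 bp
  [58,64): 6 bp
  [64,71): 7 bp
  [71,77): 6 bp
  [77,83): 6 bp
  [83,91): 8 bp
  [91,102): 11 bp
  [102,107): 5 bp
  [107,113): 6 bp
  [113,120): 7 bp
  [120,138): 18 bp
  [138,145): 7 bp
  [145,150): 5 bp
  [150,160): 10 bp
  [160,164): 4 bp
  [164,172): 8 bp
  [172,184): 12 bp
  [184,195): 11 bp
  [195,203): 8 bp
  [203,209): 6 bp
  [209,217): 8 bp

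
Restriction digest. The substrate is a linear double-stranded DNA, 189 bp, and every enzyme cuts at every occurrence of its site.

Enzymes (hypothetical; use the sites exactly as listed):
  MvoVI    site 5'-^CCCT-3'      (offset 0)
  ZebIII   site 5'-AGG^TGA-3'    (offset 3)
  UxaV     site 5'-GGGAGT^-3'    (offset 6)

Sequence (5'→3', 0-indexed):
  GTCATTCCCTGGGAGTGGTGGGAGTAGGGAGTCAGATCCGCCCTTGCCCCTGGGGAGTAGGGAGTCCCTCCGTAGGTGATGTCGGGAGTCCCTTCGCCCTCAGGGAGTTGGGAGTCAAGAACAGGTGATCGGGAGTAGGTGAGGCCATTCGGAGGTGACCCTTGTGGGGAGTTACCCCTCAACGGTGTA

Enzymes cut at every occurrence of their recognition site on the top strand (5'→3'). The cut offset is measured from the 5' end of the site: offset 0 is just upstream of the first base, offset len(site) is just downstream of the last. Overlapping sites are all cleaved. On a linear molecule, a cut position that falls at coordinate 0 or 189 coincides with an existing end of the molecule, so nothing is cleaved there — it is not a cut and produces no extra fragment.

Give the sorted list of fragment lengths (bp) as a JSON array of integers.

[3,3,3,6,7,7,7,7,7,8,9,10,10,11,11,11,12,13,14,14,16]

Site scan:
  MvoVI (CCCT, off=0): starts [6, 40, 47, 65, 89, 96, 158, 175] → cuts [6, 40, 47, 65, 89, 96, 158, 175]
  ZebIII (AGGTGA, off=3): starts [73, 122, 136, 152] → cuts [76, 125, 139, 155]
  UxaV (GGGAGT, off=6): starts [10, 19, 26, 52, 59, 83, 102, 109, 130, 166] → cuts [16, 25, 32, 58, 65, 89, 108, 115, 136, 172]

Pooled cuts: [6, 16, 25, 32, 40, 47, 58, 65, 76, 89, 96, 108, 115, 125, 136, 139, 155, 158, 172, 175]

Fragment lengths:
  [0,6): 6 bp
  [6,16): 10 bp
  [16,25): 9 bp
  [25,32): 7 bp
  [32,40): 8 bp
  [40,47): 7 bp
  [47,58): 11 bp
  [58,65): 7 bp
  [65,76): 11 bp
  [76,89): 13 bp
  [89,96): 7 bp
  [96,108): 12 bp
  [108,115): 7 bp
  [115,125): 10 bp
  [125,136): 11 bp
  [136,139): 3 bp
  [139,155): 16 bp
  [155,158): 3 bp
  [158,172): 14 bp
  [172,175): 3 bp
  [175,189): 14 bp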